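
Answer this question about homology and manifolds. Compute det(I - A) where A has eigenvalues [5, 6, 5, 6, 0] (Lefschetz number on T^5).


For a torus self-map: L(f) = det(I - A) where A acts on H_1.
L(f) = (1-5) * (1-6) * (1-5) * (1-6) * (1-0) = -4 * -5 * -4 * -5 * 1 = 400

400


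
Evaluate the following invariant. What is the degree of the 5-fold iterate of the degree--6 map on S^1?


deg(f) = -6. Degree is multiplicative: deg(f^5) = (deg f)^5.
deg(f^5) = (-6)^5 = -7776

-7776


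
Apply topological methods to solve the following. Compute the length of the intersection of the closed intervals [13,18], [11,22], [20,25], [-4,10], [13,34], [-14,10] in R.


Intersection = [max(a_i), min(b_i)] = [20, 10].
Since 20 > 10, the intersection is empty.
Length = 0

0


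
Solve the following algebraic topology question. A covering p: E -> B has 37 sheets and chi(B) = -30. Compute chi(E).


For a finite covering: chi(E) = (number of sheets) * chi(B).
chi(E) = 37 * (-30) = -1110

-1110


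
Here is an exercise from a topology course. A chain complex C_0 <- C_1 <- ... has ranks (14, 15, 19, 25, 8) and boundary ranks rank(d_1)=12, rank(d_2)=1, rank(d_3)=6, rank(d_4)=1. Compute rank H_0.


rank H_k = rank(ker d_k) - rank(im d_{k+1}).
rank(ker d_0) = rank(C_0) - rank(d_0) = 14 - 0 = 14.
rank(im d_{0+1}) = 12.
rank H_0 = 14 - 12 = 2

2


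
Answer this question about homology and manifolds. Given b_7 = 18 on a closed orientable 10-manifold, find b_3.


Poincare duality for closed orientable n-manifolds: b_k = b_{n-k}.
Here n = 10, so b_3 = b_7 = 18

18


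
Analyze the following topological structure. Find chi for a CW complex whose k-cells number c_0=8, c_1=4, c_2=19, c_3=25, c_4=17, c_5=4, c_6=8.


chi = sum_k (-1)^k c_k.
= (-1)^0*8 + (-1)^1*4 + (-1)^2*19 + (-1)^3*25 + (-1)^4*17 + (-1)^5*4 + (-1)^6*8
= (8) + (-4) + (19) + (-25) + (17) + (-4) + (8)
= 19

19


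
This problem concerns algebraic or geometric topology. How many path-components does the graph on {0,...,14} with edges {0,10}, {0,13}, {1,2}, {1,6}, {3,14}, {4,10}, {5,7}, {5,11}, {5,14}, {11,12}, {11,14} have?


Run DFS/union-find over 15 vertices.
V = 15, E = 11.
Number of components = 5

5


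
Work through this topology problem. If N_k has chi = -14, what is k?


chi = 2 - k for closed non-orientable surfaces with k crosscaps.
-14 = 2 - k
k = 2 - (-14) = 16

16


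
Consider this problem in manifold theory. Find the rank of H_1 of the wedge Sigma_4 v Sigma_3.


For a wedge: H_1(A v B) = H_1(A) + H_1(B).
b_1(Sigma_4) = 8, b_1(Sigma_3) = 6.
b_1 = 8 + 6 = 14

14


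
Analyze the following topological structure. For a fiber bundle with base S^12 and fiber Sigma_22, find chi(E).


chi(S^12) = 2 (n even), chi(Sigma_22) = 2 - 2*22 = -42.
chi(E) = 2 * (-42) = -84

-84


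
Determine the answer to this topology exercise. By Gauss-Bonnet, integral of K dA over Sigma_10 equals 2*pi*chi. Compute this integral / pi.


Gauss-Bonnet: integral K dA = 2*pi*chi(M).
chi(Sigma_10) = 2 - 2*10 = -18.
(integral K dA)/pi = 2*chi = 2*(-18) = -36

-36


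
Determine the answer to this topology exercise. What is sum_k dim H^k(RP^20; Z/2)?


H^k(RP^20; Z/2) = Z/2 for each 0 <= k <= 20.
Total dimension = 20 + 1 = 21

21


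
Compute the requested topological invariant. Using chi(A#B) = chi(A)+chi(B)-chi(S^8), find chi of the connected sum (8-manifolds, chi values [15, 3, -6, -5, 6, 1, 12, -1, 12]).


For n-manifolds: chi(A#B) = chi(A) + chi(B) - chi(S^8).
chi(S^8) = 1 + (-1)^8 = 2.
chi(#) = (sum chi_i) - (9-1)*chi(S^8) = 37 - 8*2 = 21

21


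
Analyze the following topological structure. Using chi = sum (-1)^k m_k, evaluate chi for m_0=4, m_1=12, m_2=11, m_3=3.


Morse theory: chi(M) = sum_k (-1)^k m_k where m_k = #(index-k critical points).
= (4) + (-12) + (11) + (-3) = 0

0


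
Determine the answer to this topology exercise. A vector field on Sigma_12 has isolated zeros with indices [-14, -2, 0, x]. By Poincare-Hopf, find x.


Poincare-Hopf: sum of indices = chi(M).
chi(Sigma_12) = 2 - 2*12 = -22.
Sum of known indices = -16.
x = chi - (sum known) = -22 - (-16) = -6

-6


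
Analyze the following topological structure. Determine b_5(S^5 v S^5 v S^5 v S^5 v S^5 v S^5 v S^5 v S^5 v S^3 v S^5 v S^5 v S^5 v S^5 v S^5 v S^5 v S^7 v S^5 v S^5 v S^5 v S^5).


For a wedge of spheres, H_k (k>0) is free on one generator per sphere of dimension k.
Spheres of dimension 5: count = 18.
b_5 = 18

18


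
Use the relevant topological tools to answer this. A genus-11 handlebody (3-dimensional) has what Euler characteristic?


A genus-g handlebody deformation retracts to a wedge of g circles.
chi(vee_g S^1) = 1 - g.
chi(H_11) = 1 - 11 = -10

-10


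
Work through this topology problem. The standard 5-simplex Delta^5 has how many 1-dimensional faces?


Delta^5 has 5+1 vertices. A 1-face is a choice of 1+1 vertices.
f_1 = C(5+1, 1+1) = C(6,2) = 15

15


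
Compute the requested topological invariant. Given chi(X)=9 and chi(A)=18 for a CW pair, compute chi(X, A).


Relative Euler characteristic: chi(X, A) = chi(X) - chi(A).
= 9 - (18) = -9

-9


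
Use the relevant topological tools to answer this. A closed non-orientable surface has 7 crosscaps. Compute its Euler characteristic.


For a non-orientable closed surface with k crosscaps: chi = 2 - k.
Here k = 7.
chi = 2 - 7 = -5

-5


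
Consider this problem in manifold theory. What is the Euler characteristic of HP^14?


HP^14 has one cell in each dimension 0, 4, ..., 4*14 (14+1 cells, all even-dim).
chi = 14 + 1 = 15

15


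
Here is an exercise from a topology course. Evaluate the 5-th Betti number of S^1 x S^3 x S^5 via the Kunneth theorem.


Each S^d has Poincare polynomial 1 + t^d.
The product S^1 x S^3 x S^5 has Poincare polynomial prod(1+t^d_i).
Expanding: b_0=1, b_1=1, b_3=1, b_4=1, b_5=1, b_6=1, b_8=1, b_9=1.
b_5 = 1

1


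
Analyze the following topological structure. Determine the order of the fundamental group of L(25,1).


pi_1(L(p,q)) = Z/pZ for any q coprime to p.
|pi_1(L(25,1))| = 25

25


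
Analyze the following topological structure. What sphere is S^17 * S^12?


Join of spheres: S^m * S^n = S^{m+n+1}.
dim = 17 + 12 + 1 = 30

30


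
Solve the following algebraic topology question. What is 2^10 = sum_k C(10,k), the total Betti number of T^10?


b_k(T^10) = C(10,k), so the sum over k is sum_k C(10,k) = 2^10.
Total = 2^10 = 1024

1024


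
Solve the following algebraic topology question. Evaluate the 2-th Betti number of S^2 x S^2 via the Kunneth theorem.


Each S^d has Poincare polynomial 1 + t^d.
The product S^2 x S^2 has Poincare polynomial prod(1+t^d_i).
Expanding: b_0=1, b_2=2, b_4=1.
b_2 = 2

2


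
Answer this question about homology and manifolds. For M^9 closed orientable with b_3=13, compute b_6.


Poincare duality for closed orientable n-manifolds: b_k = b_{n-k}.
Here n = 9, so b_6 = b_3 = 13

13


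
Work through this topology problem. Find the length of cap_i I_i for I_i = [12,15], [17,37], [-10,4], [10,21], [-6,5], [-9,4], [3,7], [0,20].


Intersection = [max(a_i), min(b_i)] = [17, 4].
Since 17 > 4, the intersection is empty.
Length = 0

0


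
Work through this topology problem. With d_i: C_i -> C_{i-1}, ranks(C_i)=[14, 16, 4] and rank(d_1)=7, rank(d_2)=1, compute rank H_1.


rank H_k = rank(ker d_k) - rank(im d_{k+1}).
rank(ker d_1) = rank(C_1) - rank(d_1) = 16 - 7 = 9.
rank(im d_{1+1}) = 1.
rank H_1 = 9 - 1 = 8

8


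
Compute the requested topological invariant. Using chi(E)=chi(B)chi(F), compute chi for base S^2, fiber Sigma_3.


chi(S^2) = 2 (n even), chi(Sigma_3) = 2 - 2*3 = -4.
chi(E) = 2 * (-4) = -8

-8


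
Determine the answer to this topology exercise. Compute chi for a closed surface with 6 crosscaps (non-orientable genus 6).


For a non-orientable closed surface with k crosscaps: chi = 2 - k.
Here k = 6.
chi = 2 - 6 = -4

-4


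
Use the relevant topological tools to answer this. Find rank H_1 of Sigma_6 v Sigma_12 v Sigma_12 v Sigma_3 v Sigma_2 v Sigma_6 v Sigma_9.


For a wedge X v Y: reduced H_k(X v Y) = H_k(X) + H_k(Y).
Each Sigma_g contributes b_1 = 2g.
b_1 = 12 + 24 + 24 + 6 + 4 + 12 + 18 = 100

100


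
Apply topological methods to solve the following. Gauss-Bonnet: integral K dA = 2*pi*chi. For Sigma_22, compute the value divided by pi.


Gauss-Bonnet: integral K dA = 2*pi*chi(M).
chi(Sigma_22) = 2 - 2*22 = -42.
(integral K dA)/pi = 2*chi = 2*(-42) = -84

-84


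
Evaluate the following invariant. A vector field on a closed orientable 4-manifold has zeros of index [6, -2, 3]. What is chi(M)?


Poincare-Hopf: chi(M) = sum of indices of zeros.
chi = (6) + (-2) + (3) = 7

7


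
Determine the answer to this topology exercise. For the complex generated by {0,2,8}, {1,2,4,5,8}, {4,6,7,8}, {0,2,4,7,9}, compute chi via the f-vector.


Enumerate all faces; f-vector: f_0=9, f_1=24, f_2=25, f_3=11, f_4=2.
chi = sum (-1)^k f_k = 1

1


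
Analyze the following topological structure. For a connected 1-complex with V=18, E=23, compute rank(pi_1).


For a connected graph: rank(pi_1) = b_1 = E - V + 1 = 1 - chi.
chi = V - E = 18 - 23 = -5.
rank = 1 - (-5) = 23 - 18 + 1 = 6

6


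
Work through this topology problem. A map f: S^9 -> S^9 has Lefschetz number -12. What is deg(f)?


L(f) = 1 + (-1)^9 deg(f) on S^9.
-12 = 1 + (-1)^9 * deg(f)
(-1)^9 * deg(f) = -13
deg(f) = 13

13


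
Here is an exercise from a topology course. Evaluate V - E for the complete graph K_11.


K_11: V = 11, E = C(11,2) = 55.
chi = V - E = 11 - 55 = -44

-44


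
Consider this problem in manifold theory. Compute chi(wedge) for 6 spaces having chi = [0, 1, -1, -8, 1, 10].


chi(A v B) = chi(A) + chi(B) - 1 (one point identified).
For 6 spaces: chi = (sum chi_i) - (6 - 1).
sum = 3; chi = 3 - 5 = -2

-2


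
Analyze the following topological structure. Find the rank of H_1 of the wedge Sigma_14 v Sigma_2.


For a wedge: H_1(A v B) = H_1(A) + H_1(B).
b_1(Sigma_14) = 28, b_1(Sigma_2) = 4.
b_1 = 28 + 4 = 32

32


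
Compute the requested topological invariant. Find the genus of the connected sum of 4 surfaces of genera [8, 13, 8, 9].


Genus is additive under connected sum of orientable surfaces.
g = 8 + 13 + 8 + 9 = 38

38


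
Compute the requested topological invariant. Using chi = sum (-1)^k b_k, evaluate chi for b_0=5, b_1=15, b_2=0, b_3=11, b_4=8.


chi = sum_k (-1)^k b_k.
= (5) + (-15) + (0) + (-11) + (8)
= -13

-13


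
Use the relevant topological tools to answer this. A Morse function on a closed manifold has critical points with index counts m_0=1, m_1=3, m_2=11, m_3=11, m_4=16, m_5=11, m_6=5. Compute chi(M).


Morse theory: chi(M) = sum_k (-1)^k m_k where m_k = #(index-k critical points).
= (1) + (-3) + (11) + (-11) + (16) + (-11) + (5) = 8

8


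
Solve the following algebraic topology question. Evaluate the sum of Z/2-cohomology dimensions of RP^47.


H^k(RP^47; Z/2) = Z/2 for each 0 <= k <= 47.
Total dimension = 47 + 1 = 48

48


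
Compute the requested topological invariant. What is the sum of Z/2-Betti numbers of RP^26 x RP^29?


dim H^*(RP^n; Z/2) = n+1 (one Z/2 in each degree 0..n).
Total Betti number is multiplicative.
Total = (26+1) * (29+1) = 27 * 30 = 810

810


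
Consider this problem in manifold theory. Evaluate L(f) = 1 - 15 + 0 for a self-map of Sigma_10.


L(f) = tr(f_0*) - tr(f_1*) + tr(f_2*).
= 1 - (15) + (0)
= -14

-14


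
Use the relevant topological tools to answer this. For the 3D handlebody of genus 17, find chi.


A genus-g handlebody deformation retracts to a wedge of g circles.
chi(vee_g S^1) = 1 - g.
chi(H_17) = 1 - 17 = -16

-16


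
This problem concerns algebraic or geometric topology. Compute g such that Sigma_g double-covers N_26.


chi(N_26) = 2 - 26 = -24.
Double cover: chi(Sigma_g) = 2 * chi(N_26) = 2*(-24) = -48.
2 - 2g = -48, so g = (2 - (-48))/2 = 50/2 = 25

25


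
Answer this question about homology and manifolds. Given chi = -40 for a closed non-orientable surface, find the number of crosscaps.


chi = 2 - k for closed non-orientable surfaces with k crosscaps.
-40 = 2 - k
k = 2 - (-40) = 42

42


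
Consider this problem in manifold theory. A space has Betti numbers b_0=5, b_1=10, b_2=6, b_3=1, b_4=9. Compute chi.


chi = sum_k (-1)^k b_k.
= (5) + (-10) + (6) + (-1) + (9)
= 9

9


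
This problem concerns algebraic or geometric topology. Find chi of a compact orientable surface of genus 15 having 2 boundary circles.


For a compact orientable surface with genus g and b boundary components: chi = 2 - 2g - b.
chi = 2 - 2*15 - 2 = 2 - 30 - 2 = -30

-30


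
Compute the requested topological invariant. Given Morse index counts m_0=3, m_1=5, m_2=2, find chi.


Morse theory: chi(M) = sum_k (-1)^k m_k where m_k = #(index-k critical points).
= (3) + (-5) + (2) = 0

0


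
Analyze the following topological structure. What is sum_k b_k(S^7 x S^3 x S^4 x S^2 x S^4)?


Total Betti number is multiplicative under products.
Each S^d (d>=1) has total Betti number 2.
There are 5 sphere factors.
Total = 2^5 = 32

32


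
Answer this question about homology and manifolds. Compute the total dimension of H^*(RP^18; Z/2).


H^k(RP^18; Z/2) = Z/2 for each 0 <= k <= 18.
Total dimension = 18 + 1 = 19

19


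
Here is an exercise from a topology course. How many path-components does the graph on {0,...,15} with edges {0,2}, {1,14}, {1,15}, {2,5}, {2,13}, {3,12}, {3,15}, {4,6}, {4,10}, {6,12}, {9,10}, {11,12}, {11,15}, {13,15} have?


Run DFS/union-find over 16 vertices.
V = 16, E = 14.
Number of components = 3

3


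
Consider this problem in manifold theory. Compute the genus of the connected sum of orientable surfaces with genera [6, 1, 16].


Genus is additive under connected sum of orientable surfaces.
g = 6 + 1 + 16 = 23

23


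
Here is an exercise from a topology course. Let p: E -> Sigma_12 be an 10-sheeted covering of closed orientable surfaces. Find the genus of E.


For an n-sheeted cover: chi(E) = n * chi(B).
chi(Sigma_12) = 2 - 2*12 = -22.
chi(E) = 10 * (-22) = -220.
genus(E) = (2 - chi(E))/2 = (2 - (-220))/2 = 222/2 = 111

111


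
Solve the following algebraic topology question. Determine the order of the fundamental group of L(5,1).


pi_1(L(p,q)) = Z/pZ for any q coprime to p.
|pi_1(L(5,1))| = 5

5


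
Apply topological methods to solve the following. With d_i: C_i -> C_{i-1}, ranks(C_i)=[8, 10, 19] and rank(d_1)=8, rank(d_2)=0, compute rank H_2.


rank H_k = rank(ker d_k) - rank(im d_{k+1}).
rank(ker d_2) = rank(C_2) - rank(d_2) = 19 - 0 = 19.
rank(im d_{2+1}) = 0.
rank H_2 = 19 - 0 = 19

19


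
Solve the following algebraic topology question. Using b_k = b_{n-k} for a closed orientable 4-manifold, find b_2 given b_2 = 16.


Poincare duality for closed orientable n-manifolds: b_k = b_{n-k}.
Here n = 4, so b_2 = b_2 = 16

16


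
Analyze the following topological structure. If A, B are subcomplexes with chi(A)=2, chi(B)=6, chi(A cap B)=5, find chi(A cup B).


chi(A cup B) = chi(A) + chi(B) - chi(A cap B)
= 2 + (6) - (5)
= 3

3


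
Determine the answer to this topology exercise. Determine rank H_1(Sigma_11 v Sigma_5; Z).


For a wedge: H_1(A v B) = H_1(A) + H_1(B).
b_1(Sigma_11) = 22, b_1(Sigma_5) = 10.
b_1 = 22 + 10 = 32

32


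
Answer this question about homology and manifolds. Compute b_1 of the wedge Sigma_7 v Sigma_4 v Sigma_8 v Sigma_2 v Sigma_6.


For a wedge X v Y: reduced H_k(X v Y) = H_k(X) + H_k(Y).
Each Sigma_g contributes b_1 = 2g.
b_1 = 14 + 8 + 16 + 4 + 12 = 54

54


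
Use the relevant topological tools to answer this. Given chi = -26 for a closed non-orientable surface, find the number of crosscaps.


chi = 2 - k for closed non-orientable surfaces with k crosscaps.
-26 = 2 - k
k = 2 - (-26) = 28

28


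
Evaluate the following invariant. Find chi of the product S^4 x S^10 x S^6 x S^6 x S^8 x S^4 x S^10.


chi is multiplicative: chi(X x Y) = chi(X) chi(Y).
Each even-dim sphere has chi = 2. There are 7 factors.
chi = 2^7 = 128

128


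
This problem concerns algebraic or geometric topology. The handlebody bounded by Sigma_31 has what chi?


A genus-g handlebody deformation retracts to a wedge of g circles.
chi(vee_g S^1) = 1 - g.
chi(H_31) = 1 - 31 = -30

-30


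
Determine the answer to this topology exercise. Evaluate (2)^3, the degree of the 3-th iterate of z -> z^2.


deg(f) = 2. Degree is multiplicative: deg(f^3) = (deg f)^3.
deg(f^3) = (2)^3 = 8

8


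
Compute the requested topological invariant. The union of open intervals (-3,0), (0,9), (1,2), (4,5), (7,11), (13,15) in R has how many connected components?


Sort and merge overlapping open intervals.
Merged: (-3,0), (0,11), (13,15).
Number of components = 3

3


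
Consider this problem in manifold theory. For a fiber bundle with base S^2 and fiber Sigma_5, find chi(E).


chi(S^2) = 2 (n even), chi(Sigma_5) = 2 - 2*5 = -8.
chi(E) = 2 * (-8) = -16

-16


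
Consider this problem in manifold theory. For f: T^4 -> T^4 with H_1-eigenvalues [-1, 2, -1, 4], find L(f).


For a torus self-map: L(f) = det(I - A) where A acts on H_1.
L(f) = (1--1) * (1-2) * (1--1) * (1-4) = 2 * -1 * 2 * -3 = 12

12


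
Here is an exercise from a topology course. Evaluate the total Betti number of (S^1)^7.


b_k(T^7) = C(7,k), so the sum over k is sum_k C(7,k) = 2^7.
Total = 2^7 = 128

128


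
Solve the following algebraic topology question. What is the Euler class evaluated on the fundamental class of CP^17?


For any closed oriented manifold, <e(TM),[M]> = chi(M).
chi(CP^17) = 17+1 = 18

18


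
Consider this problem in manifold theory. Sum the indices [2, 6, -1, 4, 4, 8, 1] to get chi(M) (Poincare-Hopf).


Poincare-Hopf: chi(M) = sum of indices of zeros.
chi = (2) + (6) + (-1) + (4) + (4) + (8) + (1) = 24

24


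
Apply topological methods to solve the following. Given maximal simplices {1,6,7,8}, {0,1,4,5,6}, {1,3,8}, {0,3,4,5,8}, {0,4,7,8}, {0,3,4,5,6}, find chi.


Enumerate all faces; f-vector: f_0=8, f_1=26, f_2=30, f_3=15, f_4=3.
chi = sum (-1)^k f_k = 0

0


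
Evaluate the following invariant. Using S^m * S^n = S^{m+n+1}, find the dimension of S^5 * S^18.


Join of spheres: S^m * S^n = S^{m+n+1}.
dim = 5 + 18 + 1 = 24

24


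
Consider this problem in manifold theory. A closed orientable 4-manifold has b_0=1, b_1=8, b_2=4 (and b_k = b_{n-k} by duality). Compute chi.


By Poincare duality b_k = b_{4-k}, so full Betti numbers: b_0=1, b_1=8, b_2=4, b_3=8, b_4=1.
chi = sum (-1)^k b_k = -10

-10


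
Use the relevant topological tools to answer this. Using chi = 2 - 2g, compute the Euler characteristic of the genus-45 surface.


For a closed orientable surface of genus g: chi = 2 - 2g.
Here g = 45.
chi = 2 - 2*45 = 2 - 90 = -88

-88


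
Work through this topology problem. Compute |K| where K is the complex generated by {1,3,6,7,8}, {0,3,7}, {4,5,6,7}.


Each maximal simplex on m vertices has 2^m - 1 nonempty faces.
Take the union (dedupe shared faces).
Total distinct faces = 47

47


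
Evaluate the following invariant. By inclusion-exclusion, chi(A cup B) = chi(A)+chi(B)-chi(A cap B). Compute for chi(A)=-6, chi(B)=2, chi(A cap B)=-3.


chi(A cup B) = chi(A) + chi(B) - chi(A cap B)
= -6 + (2) - (-3)
= -1

-1


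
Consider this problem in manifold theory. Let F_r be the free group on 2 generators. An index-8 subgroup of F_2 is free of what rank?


Nielsen-Schreier: an index-n subgroup of F_r is free of rank 1 + n(r-1).
Equivalently: chi(cover) = n*chi(base); chi(vee_r S^1) = 1 - 2 = -1.
chi(E) = 8*(-1) = -8; rank = 1 - chi(E) = 1 - (-8) = 9.
rank = 1 + 8*(2-1) = 1 + 8 = 9

9


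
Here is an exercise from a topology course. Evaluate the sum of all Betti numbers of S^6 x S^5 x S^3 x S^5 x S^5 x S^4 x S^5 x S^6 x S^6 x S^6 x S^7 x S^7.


Total Betti number is multiplicative under products.
Each S^d (d>=1) has total Betti number 2.
There are 12 sphere factors.
Total = 2^12 = 4096

4096


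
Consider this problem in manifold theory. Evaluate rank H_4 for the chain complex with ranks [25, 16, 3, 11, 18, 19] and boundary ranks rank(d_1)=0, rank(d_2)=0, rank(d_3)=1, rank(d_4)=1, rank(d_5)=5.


rank H_k = rank(ker d_k) - rank(im d_{k+1}).
rank(ker d_4) = rank(C_4) - rank(d_4) = 18 - 1 = 17.
rank(im d_{4+1}) = 5.
rank H_4 = 17 - 5 = 12

12


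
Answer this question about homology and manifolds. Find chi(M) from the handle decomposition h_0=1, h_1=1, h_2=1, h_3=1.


Handles of index k contribute (-1)^k to chi (same as CW cells).
chi = (1) + (-1) + (1) + (-1) = 0

0


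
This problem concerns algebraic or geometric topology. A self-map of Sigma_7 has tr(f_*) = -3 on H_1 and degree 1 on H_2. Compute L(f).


L(f) = tr(f_0*) - tr(f_1*) + tr(f_2*).
= 1 - (-3) + (1)
= 5

5


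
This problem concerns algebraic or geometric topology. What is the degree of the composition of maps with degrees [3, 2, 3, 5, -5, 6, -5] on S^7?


Degree is multiplicative: deg(composition) = product of degrees.
= (3) * (2) * (3) * (5) * (-5) * (6) * (-5) = 13500

13500


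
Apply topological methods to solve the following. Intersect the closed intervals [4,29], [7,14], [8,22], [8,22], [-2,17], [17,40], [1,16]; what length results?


Intersection = [max(a_i), min(b_i)] = [17, 14].
Since 17 > 14, the intersection is empty.
Length = 0

0


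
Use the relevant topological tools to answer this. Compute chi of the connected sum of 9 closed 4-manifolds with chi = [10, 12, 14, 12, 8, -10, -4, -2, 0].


For n-manifolds: chi(A#B) = chi(A) + chi(B) - chi(S^4).
chi(S^4) = 1 + (-1)^4 = 2.
chi(#) = (sum chi_i) - (9-1)*chi(S^4) = 40 - 8*2 = 24

24


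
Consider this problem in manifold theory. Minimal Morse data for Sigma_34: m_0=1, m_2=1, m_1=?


A perfect Morse function has m_k = b_k.
For Sigma_34: b_0=1, b_1=2g=68, b_2=1.
Saddles m_1 = 2g = 68

68


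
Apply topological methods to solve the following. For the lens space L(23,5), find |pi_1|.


pi_1(L(p,q)) = Z/pZ for any q coprime to p.
|pi_1(L(23,5))| = 23

23


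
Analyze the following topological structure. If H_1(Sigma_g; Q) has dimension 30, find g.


For a closed orientable surface: b_1 = 2g.
30 = 2g
g = 30 / 2 = 15

15


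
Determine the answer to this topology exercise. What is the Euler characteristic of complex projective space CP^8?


CP^8 has one cell in each even dimension 0, 2, ..., 2*8 (8+1 cells total).
All cells are even-dimensional, so chi = number of cells.
chi = 8 + 1 = 9

9


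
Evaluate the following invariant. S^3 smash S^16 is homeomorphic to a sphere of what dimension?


S^m ^ S^n = S^{m+n}.
k = 3 + 16 = 19

19


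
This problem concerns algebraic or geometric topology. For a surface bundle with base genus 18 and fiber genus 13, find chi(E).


For a fiber bundle F -> E -> B (with CW structure): chi(E) = chi(B) * chi(F).
chi(Sigma_18) = -34, chi(Sigma_13) = -24.
chi(E) = (-34) * (-24) = 816

816


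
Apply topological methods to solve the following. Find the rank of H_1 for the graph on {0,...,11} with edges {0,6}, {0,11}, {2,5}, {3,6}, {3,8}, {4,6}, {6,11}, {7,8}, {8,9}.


b_1 = E - V + (number of components).
E = 9, V = 12, components = 4.
b_1 = 9 - 12 + 4 = 1

1


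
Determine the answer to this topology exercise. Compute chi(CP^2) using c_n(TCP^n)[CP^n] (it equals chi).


For any closed oriented manifold, <e(TM),[M]> = chi(M).
chi(CP^2) = 2+1 = 3

3


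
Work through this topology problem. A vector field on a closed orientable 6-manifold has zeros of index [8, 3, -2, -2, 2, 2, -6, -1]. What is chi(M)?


Poincare-Hopf: chi(M) = sum of indices of zeros.
chi = (8) + (3) + (-2) + (-2) + (2) + (2) + (-6) + (-1) = 4

4


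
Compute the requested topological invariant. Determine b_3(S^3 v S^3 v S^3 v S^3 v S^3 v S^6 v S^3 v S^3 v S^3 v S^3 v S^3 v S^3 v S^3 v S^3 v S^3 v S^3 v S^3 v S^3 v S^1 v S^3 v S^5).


For a wedge of spheres, H_k (k>0) is free on one generator per sphere of dimension k.
Spheres of dimension 3: count = 18.
b_3 = 18

18


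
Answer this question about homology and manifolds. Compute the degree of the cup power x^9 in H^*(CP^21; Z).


|x| = 2 in H^*(CP^n).
|x^9| = 9 * |x| = 9 * 2 = 18

18


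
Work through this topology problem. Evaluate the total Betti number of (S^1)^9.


b_k(T^9) = C(9,k), so the sum over k is sum_k C(9,k) = 2^9.
Total = 2^9 = 512

512


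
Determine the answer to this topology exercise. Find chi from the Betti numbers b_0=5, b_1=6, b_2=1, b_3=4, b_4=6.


chi = sum_k (-1)^k b_k.
= (5) + (-6) + (1) + (-4) + (6)
= 2

2


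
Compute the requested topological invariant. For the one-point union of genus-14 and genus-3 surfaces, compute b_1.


For a wedge: H_1(A v B) = H_1(A) + H_1(B).
b_1(Sigma_14) = 28, b_1(Sigma_3) = 6.
b_1 = 28 + 6 = 34

34


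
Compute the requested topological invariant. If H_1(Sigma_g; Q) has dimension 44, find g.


For a closed orientable surface: b_1 = 2g.
44 = 2g
g = 44 / 2 = 22

22


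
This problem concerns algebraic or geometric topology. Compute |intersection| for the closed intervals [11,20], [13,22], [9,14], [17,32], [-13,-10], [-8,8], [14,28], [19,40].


Intersection = [max(a_i), min(b_i)] = [19, -10].
Since 19 > -10, the intersection is empty.
Length = 0

0


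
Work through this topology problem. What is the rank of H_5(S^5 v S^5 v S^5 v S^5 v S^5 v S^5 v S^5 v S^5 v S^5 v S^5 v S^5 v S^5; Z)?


For a wedge of spheres, H_k (k>0) is free on one generator per sphere of dimension k.
Spheres of dimension 5: count = 12.
b_5 = 12

12


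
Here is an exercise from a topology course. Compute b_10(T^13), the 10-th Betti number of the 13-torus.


By the Kunneth formula, b_k(T^n) = C(n,k).
b_10(T^13) = C(13,10).
C(13,10) = 13!/(10!*3!) = 286

286


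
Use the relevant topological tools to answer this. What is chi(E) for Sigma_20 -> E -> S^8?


chi(S^8) = 2 (n even), chi(Sigma_20) = 2 - 2*20 = -38.
chi(E) = 2 * (-38) = -76

-76


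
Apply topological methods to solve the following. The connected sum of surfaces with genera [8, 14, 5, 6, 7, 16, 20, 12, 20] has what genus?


Genus is additive under connected sum of orientable surfaces.
g = 8 + 14 + 5 + 6 + 7 + 16 + 20 + 12 + 20 = 108

108


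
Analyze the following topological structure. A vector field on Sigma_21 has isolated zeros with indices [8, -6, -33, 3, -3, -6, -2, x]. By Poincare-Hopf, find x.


Poincare-Hopf: sum of indices = chi(M).
chi(Sigma_21) = 2 - 2*21 = -40.
Sum of known indices = -39.
x = chi - (sum known) = -40 - (-39) = -1

-1


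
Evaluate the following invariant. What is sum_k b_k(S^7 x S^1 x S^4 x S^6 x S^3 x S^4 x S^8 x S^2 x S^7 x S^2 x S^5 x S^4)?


Total Betti number is multiplicative under products.
Each S^d (d>=1) has total Betti number 2.
There are 12 sphere factors.
Total = 2^12 = 4096

4096


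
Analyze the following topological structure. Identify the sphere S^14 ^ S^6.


S^m ^ S^n = S^{m+n}.
k = 14 + 6 = 20

20


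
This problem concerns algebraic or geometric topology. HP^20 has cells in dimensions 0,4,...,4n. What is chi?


HP^20 has one cell in each dimension 0, 4, ..., 4*20 (20+1 cells, all even-dim).
chi = 20 + 1 = 21

21


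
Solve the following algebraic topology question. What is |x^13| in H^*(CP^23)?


|x| = 2 in H^*(CP^n).
|x^13| = 13 * |x| = 13 * 2 = 26

26


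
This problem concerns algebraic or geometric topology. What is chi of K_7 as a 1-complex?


K_7: V = 7, E = C(7,2) = 21.
chi = V - E = 7 - 21 = -14

-14


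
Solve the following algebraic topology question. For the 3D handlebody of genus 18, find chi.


A genus-g handlebody deformation retracts to a wedge of g circles.
chi(vee_g S^1) = 1 - g.
chi(H_18) = 1 - 18 = -17

-17


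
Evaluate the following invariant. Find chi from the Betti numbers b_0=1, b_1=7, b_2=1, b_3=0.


chi = sum_k (-1)^k b_k.
= (1) + (-7) + (1) + (0)
= -5

-5


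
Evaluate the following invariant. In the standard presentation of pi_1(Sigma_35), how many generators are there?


Standard presentation: pi_1(Sigma_g) = <a_1,b_1,...,a_g,b_g | [a_1,b_1]...[a_g,b_g] = 1>.
Number of generators = 2g = 2*35 = 70

70


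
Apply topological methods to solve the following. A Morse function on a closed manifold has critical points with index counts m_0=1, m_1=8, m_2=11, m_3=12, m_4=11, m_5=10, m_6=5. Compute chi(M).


Morse theory: chi(M) = sum_k (-1)^k m_k where m_k = #(index-k critical points).
= (1) + (-8) + (11) + (-12) + (11) + (-10) + (5) = -2

-2


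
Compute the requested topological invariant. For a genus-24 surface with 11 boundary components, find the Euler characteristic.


For a compact orientable surface with genus g and b boundary components: chi = 2 - 2g - b.
chi = 2 - 2*24 - 11 = 2 - 48 - 11 = -57

-57


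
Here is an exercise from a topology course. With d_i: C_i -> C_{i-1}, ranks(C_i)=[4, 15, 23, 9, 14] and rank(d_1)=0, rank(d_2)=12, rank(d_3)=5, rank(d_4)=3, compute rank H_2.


rank H_k = rank(ker d_k) - rank(im d_{k+1}).
rank(ker d_2) = rank(C_2) - rank(d_2) = 23 - 12 = 11.
rank(im d_{2+1}) = 5.
rank H_2 = 11 - 5 = 6

6


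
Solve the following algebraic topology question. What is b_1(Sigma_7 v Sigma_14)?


For a wedge: H_1(A v B) = H_1(A) + H_1(B).
b_1(Sigma_7) = 14, b_1(Sigma_14) = 28.
b_1 = 14 + 28 = 42

42


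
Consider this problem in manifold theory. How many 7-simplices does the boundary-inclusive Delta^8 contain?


Delta^8 has 8+1 vertices. A 7-face is a choice of 7+1 vertices.
f_7 = C(8+1, 7+1) = C(9,8) = 9

9


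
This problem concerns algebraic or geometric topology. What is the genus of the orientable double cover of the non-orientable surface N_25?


chi(N_25) = 2 - 25 = -23.
Double cover: chi(Sigma_g) = 2 * chi(N_25) = 2*(-23) = -46.
2 - 2g = -46, so g = (2 - (-46))/2 = 48/2 = 24

24


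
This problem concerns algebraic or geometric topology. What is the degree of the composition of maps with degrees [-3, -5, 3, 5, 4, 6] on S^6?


Degree is multiplicative: deg(composition) = product of degrees.
= (-3) * (-5) * (3) * (5) * (4) * (6) = 5400

5400


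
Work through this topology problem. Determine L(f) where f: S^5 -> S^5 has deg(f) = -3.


On S^5: L(f) = tr(f_0*) + (-1)^5 tr(f_5*) = 1 + (-1)^5 * deg(f).
L(f) = 1 + (-1)^5 * -3 = 1 + 3 = 4

4


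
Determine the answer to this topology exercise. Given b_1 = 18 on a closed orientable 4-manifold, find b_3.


Poincare duality for closed orientable n-manifolds: b_k = b_{n-k}.
Here n = 4, so b_3 = b_1 = 18

18


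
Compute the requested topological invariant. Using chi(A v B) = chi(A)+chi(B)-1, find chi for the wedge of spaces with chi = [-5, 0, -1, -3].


chi(A v B) = chi(A) + chi(B) - 1 (one point identified).
For 4 spaces: chi = (sum chi_i) - (4 - 1).
sum = -9; chi = -9 - 3 = -12

-12


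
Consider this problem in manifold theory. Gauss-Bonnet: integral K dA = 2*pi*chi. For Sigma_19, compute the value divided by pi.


Gauss-Bonnet: integral K dA = 2*pi*chi(M).
chi(Sigma_19) = 2 - 2*19 = -36.
(integral K dA)/pi = 2*chi = 2*(-36) = -72

-72


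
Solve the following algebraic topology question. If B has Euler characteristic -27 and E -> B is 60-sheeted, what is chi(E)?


For a finite covering: chi(E) = (number of sheets) * chi(B).
chi(E) = 60 * (-27) = -1620

-1620


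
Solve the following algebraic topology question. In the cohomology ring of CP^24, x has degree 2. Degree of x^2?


|x| = 2 in H^*(CP^n).
|x^2| = 2 * |x| = 2 * 2 = 4

4


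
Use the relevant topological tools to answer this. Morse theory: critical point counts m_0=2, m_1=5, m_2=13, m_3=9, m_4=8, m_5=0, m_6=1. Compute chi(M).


Morse theory: chi(M) = sum_k (-1)^k m_k where m_k = #(index-k critical points).
= (2) + (-5) + (13) + (-9) + (8) + (0) + (1) = 10

10


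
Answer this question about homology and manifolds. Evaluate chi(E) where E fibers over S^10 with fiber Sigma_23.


chi(S^10) = 2 (n even), chi(Sigma_23) = 2 - 2*23 = -44.
chi(E) = 2 * (-44) = -88

-88


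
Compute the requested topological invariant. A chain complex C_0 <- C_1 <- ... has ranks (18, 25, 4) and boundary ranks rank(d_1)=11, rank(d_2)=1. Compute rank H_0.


rank H_k = rank(ker d_k) - rank(im d_{k+1}).
rank(ker d_0) = rank(C_0) - rank(d_0) = 18 - 0 = 18.
rank(im d_{0+1}) = 11.
rank H_0 = 18 - 11 = 7

7


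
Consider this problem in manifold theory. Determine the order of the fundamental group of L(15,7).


pi_1(L(p,q)) = Z/pZ for any q coprime to p.
|pi_1(L(15,7))| = 15

15


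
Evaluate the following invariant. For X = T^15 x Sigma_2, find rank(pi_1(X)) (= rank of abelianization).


pi_1(A x B) = pi_1(A) x pi_1(B); rank of abelianization = b_1.
b_1(T^15) = 15, b_1(Sigma_2) = 2*2 = 4.
b_1(product) = 15 + 4 = 19

19


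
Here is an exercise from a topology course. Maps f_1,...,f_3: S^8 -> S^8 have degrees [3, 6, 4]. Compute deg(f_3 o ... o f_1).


Degree is multiplicative: deg(composition) = product of degrees.
= (3) * (6) * (4) = 72

72


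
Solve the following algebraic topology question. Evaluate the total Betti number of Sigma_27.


For Sigma_27: b_0 = 1, b_1 = 2g = 54, b_2 = 1.
Total = 1 + 54 + 1 = 56

56


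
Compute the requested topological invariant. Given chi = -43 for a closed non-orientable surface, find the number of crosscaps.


chi = 2 - k for closed non-orientable surfaces with k crosscaps.
-43 = 2 - k
k = 2 - (-43) = 45

45


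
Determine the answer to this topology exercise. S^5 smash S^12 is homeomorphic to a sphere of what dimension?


S^m ^ S^n = S^{m+n}.
k = 5 + 12 = 17

17


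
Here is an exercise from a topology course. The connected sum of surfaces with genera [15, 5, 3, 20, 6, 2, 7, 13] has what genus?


Genus is additive under connected sum of orientable surfaces.
g = 15 + 5 + 3 + 20 + 6 + 2 + 7 + 13 = 71

71


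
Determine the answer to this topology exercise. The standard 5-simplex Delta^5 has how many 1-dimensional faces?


Delta^5 has 5+1 vertices. A 1-face is a choice of 1+1 vertices.
f_1 = C(5+1, 1+1) = C(6,2) = 15

15


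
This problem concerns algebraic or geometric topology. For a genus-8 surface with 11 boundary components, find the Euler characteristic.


For a compact orientable surface with genus g and b boundary components: chi = 2 - 2g - b.
chi = 2 - 2*8 - 11 = 2 - 16 - 11 = -25

-25


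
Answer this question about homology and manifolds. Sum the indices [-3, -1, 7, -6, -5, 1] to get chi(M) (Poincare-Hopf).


Poincare-Hopf: chi(M) = sum of indices of zeros.
chi = (-3) + (-1) + (7) + (-6) + (-5) + (1) = -7

-7


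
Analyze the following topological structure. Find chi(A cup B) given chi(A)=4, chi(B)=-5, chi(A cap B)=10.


chi(A cup B) = chi(A) + chi(B) - chi(A cap B)
= 4 + (-5) - (10)
= -11

-11


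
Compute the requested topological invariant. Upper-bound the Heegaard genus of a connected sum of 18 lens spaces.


Heegaard genus satisfies g(A#B) <= g(A) + g(B).
Each lens space has g = 1.
Upper bound: 18 * 1 = 18

18


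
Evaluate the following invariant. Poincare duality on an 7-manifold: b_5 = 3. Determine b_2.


Poincare duality for closed orientable n-manifolds: b_k = b_{n-k}.
Here n = 7, so b_2 = b_5 = 3

3


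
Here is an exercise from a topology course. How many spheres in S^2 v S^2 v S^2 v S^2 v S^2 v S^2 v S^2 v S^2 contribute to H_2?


For a wedge of spheres, H_k (k>0) is free on one generator per sphere of dimension k.
Spheres of dimension 2: count = 8.
b_2 = 8

8


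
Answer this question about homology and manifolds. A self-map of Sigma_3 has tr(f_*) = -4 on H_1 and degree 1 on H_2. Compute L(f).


L(f) = tr(f_0*) - tr(f_1*) + tr(f_2*).
= 1 - (-4) + (1)
= 6

6


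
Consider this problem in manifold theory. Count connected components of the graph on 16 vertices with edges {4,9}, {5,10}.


Run DFS/union-find over 16 vertices.
V = 16, E = 2.
Number of components = 14

14


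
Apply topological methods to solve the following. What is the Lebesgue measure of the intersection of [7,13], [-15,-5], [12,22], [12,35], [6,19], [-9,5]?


Intersection = [max(a_i), min(b_i)] = [12, -5].
Since 12 > -5, the intersection is empty.
Length = 0

0


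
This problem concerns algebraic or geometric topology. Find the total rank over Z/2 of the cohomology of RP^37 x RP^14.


dim H^*(RP^n; Z/2) = n+1 (one Z/2 in each degree 0..n).
Total Betti number is multiplicative.
Total = (37+1) * (14+1) = 38 * 15 = 570

570


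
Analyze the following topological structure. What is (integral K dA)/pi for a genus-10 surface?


Gauss-Bonnet: integral K dA = 2*pi*chi(M).
chi(Sigma_10) = 2 - 2*10 = -18.
(integral K dA)/pi = 2*chi = 2*(-18) = -36

-36


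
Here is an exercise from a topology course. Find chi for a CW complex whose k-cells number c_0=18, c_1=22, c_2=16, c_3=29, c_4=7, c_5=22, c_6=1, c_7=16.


chi = sum_k (-1)^k c_k.
= (-1)^0*18 + (-1)^1*22 + (-1)^2*16 + (-1)^3*29 + (-1)^4*7 + (-1)^5*22 + (-1)^6*1 + (-1)^7*16
= (18) + (-22) + (16) + (-29) + (7) + (-22) + (1) + (-16)
= -47

-47


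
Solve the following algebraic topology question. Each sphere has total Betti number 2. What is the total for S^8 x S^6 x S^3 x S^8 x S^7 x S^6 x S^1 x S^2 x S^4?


Total Betti number is multiplicative under products.
Each S^d (d>=1) has total Betti number 2.
There are 9 sphere factors.
Total = 2^9 = 512

512


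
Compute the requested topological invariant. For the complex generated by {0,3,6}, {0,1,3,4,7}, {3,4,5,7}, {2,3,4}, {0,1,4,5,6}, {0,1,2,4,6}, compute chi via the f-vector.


Enumerate all faces; f-vector: f_0=8, f_1=25, f_2=30, f_3=15, f_4=3.
chi = sum (-1)^k f_k = 1

1


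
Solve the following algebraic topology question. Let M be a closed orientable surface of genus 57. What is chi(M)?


For a closed orientable surface of genus g: chi = 2 - 2g.
Here g = 57.
chi = 2 - 2*57 = 2 - 114 = -112

-112


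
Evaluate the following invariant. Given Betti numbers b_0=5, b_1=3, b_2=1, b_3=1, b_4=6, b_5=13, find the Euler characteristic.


chi = sum_k (-1)^k b_k.
= (5) + (-3) + (1) + (-1) + (6) + (-13)
= -5

-5


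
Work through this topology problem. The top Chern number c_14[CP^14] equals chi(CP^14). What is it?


For any closed oriented manifold, <e(TM),[M]> = chi(M).
chi(CP^14) = 14+1 = 15

15


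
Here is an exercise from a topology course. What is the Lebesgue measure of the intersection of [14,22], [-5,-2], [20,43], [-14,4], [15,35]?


Intersection = [max(a_i), min(b_i)] = [20, -2].
Since 20 > -2, the intersection is empty.
Length = 0

0


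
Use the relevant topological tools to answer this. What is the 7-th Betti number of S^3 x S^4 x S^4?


Each S^d has Poincare polynomial 1 + t^d.
The product S^3 x S^4 x S^4 has Poincare polynomial prod(1+t^d_i).
Expanding: b_0=1, b_3=1, b_4=2, b_7=2, b_8=1, b_11=1.
b_7 = 2

2


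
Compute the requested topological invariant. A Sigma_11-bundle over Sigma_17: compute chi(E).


For a fiber bundle F -> E -> B (with CW structure): chi(E) = chi(B) * chi(F).
chi(Sigma_17) = -32, chi(Sigma_11) = -20.
chi(E) = (-32) * (-20) = 640

640


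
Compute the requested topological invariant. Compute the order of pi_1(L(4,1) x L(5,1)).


pi_1(X x Y) = pi_1(X) x pi_1(Y).
pi_1(L(4,1)) = Z/4, pi_1(L(5,1)) = Z/5.
|Z/4 x Z/5| = 4 * 5 = 20

20


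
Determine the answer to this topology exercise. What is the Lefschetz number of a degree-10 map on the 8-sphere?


On S^8: L(f) = tr(f_0*) + (-1)^8 tr(f_8*) = 1 + (-1)^8 * deg(f).
L(f) = 1 + (-1)^8 * 10 = 1 + 10 = 11

11


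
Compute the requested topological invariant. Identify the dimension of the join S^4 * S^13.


Join of spheres: S^m * S^n = S^{m+n+1}.
dim = 4 + 13 + 1 = 18

18
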